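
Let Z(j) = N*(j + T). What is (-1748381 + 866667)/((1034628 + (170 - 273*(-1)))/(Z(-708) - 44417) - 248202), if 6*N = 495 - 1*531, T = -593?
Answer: 32280431254/9087958493 ≈ 3.5520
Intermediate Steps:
N = -6 (N = (495 - 1*531)/6 = (495 - 531)/6 = (1/6)*(-36) = -6)
Z(j) = 3558 - 6*j (Z(j) = -6*(j - 593) = -6*(-593 + j) = 3558 - 6*j)
(-1748381 + 866667)/((1034628 + (170 - 273*(-1)))/(Z(-708) - 44417) - 248202) = (-1748381 + 866667)/((1034628 + (170 - 273*(-1)))/((3558 - 6*(-708)) - 44417) - 248202) = -881714/((1034628 + (170 + 273))/((3558 + 4248) - 44417) - 248202) = -881714/((1034628 + 443)/(7806 - 44417) - 248202) = -881714/(1035071/(-36611) - 248202) = -881714/(1035071*(-1/36611) - 248202) = -881714/(-1035071/36611 - 248202) = -881714/(-9087958493/36611) = -881714*(-36611/9087958493) = 32280431254/9087958493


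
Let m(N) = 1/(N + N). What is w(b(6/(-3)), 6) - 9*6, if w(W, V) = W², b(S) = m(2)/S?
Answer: -3455/64 ≈ -53.984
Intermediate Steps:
m(N) = 1/(2*N)
b(S) = 1/(4*S) (b(S) = ((½)/2)/S = ((½)*(½))/S = 1/(4*S))
w(b(6/(-3)), 6) - 9*6 = (1/(4*((6/(-3)))))² - 9*6 = (1/(4*((6*(-⅓)))))² - 54 = ((¼)/(-2))² - 54 = ((¼)*(-½))² - 54 = (-⅛)² - 54 = 1/64 - 54 = -3455/64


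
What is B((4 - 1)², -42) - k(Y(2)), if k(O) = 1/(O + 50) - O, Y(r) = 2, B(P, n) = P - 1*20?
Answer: -469/52 ≈ -9.0192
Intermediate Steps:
B(P, n) = -20 + P (B(P, n) = P - 20 = -20 + P)
k(O) = 1/(50 + O) - O
B((4 - 1)², -42) - k(Y(2)) = (-20 + (4 - 1)²) - (1 - 1*2² - 50*2)/(50 + 2) = (-20 + 3²) - (1 - 1*4 - 100)/52 = (-20 + 9) - (1 - 4 - 100)/52 = -11 - (-103)/52 = -11 - 1*(-103/52) = -11 + 103/52 = -469/52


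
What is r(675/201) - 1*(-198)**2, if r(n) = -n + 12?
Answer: -2626089/67 ≈ -39195.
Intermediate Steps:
r(n) = 12 - n
r(675/201) - 1*(-198)**2 = (12 - 675/201) - 1*(-198)**2 = (12 - 675/201) - 1*39204 = (12 - 1*225/67) - 39204 = (12 - 225/67) - 39204 = 579/67 - 39204 = -2626089/67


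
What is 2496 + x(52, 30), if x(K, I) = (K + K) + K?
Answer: 2652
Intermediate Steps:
x(K, I) = 3*K (x(K, I) = 2*K + K = 3*K)
2496 + x(52, 30) = 2496 + 3*52 = 2496 + 156 = 2652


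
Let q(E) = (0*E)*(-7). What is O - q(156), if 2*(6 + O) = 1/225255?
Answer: -2703059/450510 ≈ -6.0000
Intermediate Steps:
q(E) = 0 (q(E) = 0*(-7) = 0)
O = -2703059/450510 (O = -6 + (½)/225255 = -6 + (½)*(1/225255) = -6 + 1/450510 = -2703059/450510 ≈ -6.0000)
O - q(156) = -2703059/450510 - 1*0 = -2703059/450510 + 0 = -2703059/450510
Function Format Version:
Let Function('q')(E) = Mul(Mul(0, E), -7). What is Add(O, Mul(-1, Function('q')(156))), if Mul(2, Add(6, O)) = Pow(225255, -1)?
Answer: Rational(-2703059, 450510) ≈ -6.0000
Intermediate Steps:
Function('q')(E) = 0 (Function('q')(E) = Mul(0, -7) = 0)
O = Rational(-2703059, 450510) (O = Add(-6, Mul(Rational(1, 2), Pow(225255, -1))) = Add(-6, Mul(Rational(1, 2), Rational(1, 225255))) = Add(-6, Rational(1, 450510)) = Rational(-2703059, 450510) ≈ -6.0000)
Add(O, Mul(-1, Function('q')(156))) = Add(Rational(-2703059, 450510), Mul(-1, 0)) = Add(Rational(-2703059, 450510), 0) = Rational(-2703059, 450510)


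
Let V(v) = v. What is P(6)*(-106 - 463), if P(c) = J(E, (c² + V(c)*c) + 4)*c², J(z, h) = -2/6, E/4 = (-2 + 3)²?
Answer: 6828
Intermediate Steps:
E = 4 (E = 4*(-2 + 3)² = 4*1² = 4*1 = 4)
J(z, h) = -⅓ (J(z, h) = -2*⅙ = -⅓)
P(c) = -c²/3
P(6)*(-106 - 463) = (-⅓*6²)*(-106 - 463) = -⅓*36*(-569) = -12*(-569) = 6828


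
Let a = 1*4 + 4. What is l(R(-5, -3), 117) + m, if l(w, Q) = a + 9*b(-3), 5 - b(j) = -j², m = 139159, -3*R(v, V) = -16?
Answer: 139293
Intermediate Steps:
R(v, V) = 16/3 (R(v, V) = -⅓*(-16) = 16/3)
b(j) = 5 + j² (b(j) = 5 - (-1)*j² = 5 + j²)
a = 8 (a = 4 + 4 = 8)
l(w, Q) = 134 (l(w, Q) = 8 + 9*(5 + (-3)²) = 8 + 9*(5 + 9) = 8 + 9*14 = 8 + 126 = 134)
l(R(-5, -3), 117) + m = 134 + 139159 = 139293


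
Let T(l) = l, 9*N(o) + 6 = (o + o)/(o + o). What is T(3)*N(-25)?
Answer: -5/3 ≈ -1.6667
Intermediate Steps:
N(o) = -5/9 (N(o) = -⅔ + ((o + o)/(o + o))/9 = -⅔ + ((2*o)/((2*o)))/9 = -⅔ + ((2*o)*(1/(2*o)))/9 = -⅔ + (⅑)*1 = -⅔ + ⅑ = -5/9)
T(3)*N(-25) = 3*(-5/9) = -5/3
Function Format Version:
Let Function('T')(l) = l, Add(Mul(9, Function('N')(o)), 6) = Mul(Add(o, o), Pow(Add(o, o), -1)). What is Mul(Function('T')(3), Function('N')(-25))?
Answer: Rational(-5, 3) ≈ -1.6667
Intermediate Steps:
Function('N')(o) = Rational(-5, 9) (Function('N')(o) = Add(Rational(-2, 3), Mul(Rational(1, 9), Mul(Add(o, o), Pow(Add(o, o), -1)))) = Add(Rational(-2, 3), Mul(Rational(1, 9), Mul(Mul(2, o), Pow(Mul(2, o), -1)))) = Add(Rational(-2, 3), Mul(Rational(1, 9), Mul(Mul(2, o), Mul(Rational(1, 2), Pow(o, -1))))) = Add(Rational(-2, 3), Mul(Rational(1, 9), 1)) = Add(Rational(-2, 3), Rational(1, 9)) = Rational(-5, 9))
Mul(Function('T')(3), Function('N')(-25)) = Mul(3, Rational(-5, 9)) = Rational(-5, 3)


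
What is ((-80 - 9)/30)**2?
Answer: 7921/900 ≈ 8.8011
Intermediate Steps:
((-80 - 9)/30)**2 = (-89*1/30)**2 = (-89/30)**2 = 7921/900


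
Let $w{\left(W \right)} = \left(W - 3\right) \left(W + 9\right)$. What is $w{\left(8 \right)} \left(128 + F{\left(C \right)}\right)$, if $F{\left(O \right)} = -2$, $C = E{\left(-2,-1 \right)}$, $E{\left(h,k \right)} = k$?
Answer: $10710$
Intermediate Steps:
$w{\left(W \right)} = \left(-3 + W\right) \left(9 + W\right)$
$C = -1$
$w{\left(8 \right)} \left(128 + F{\left(C \right)}\right) = \left(-27 + 8^{2} + 6 \cdot 8\right) \left(128 - 2\right) = \left(-27 + 64 + 48\right) 126 = 85 \cdot 126 = 10710$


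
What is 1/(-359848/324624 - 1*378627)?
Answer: -40578/15363971387 ≈ -2.6411e-6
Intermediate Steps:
1/(-359848/324624 - 1*378627) = 1/(-359848*1/324624 - 378627) = 1/(-44981/40578 - 378627) = 1/(-15363971387/40578) = -40578/15363971387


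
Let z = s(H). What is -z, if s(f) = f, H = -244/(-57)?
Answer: -244/57 ≈ -4.2807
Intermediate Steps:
H = 244/57 (H = -244*(-1/57) = 244/57 ≈ 4.2807)
z = 244/57 ≈ 4.2807
-z = -1*244/57 = -244/57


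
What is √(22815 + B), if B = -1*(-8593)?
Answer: 4*√1963 ≈ 177.22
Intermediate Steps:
B = 8593
√(22815 + B) = √(22815 + 8593) = √31408 = 4*√1963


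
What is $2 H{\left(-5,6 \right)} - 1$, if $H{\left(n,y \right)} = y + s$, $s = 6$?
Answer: $23$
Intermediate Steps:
$H{\left(n,y \right)} = 6 + y$ ($H{\left(n,y \right)} = y + 6 = 6 + y$)
$2 H{\left(-5,6 \right)} - 1 = 2 \left(6 + 6\right) - 1 = 2 \cdot 12 - 1 = 24 - 1 = 23$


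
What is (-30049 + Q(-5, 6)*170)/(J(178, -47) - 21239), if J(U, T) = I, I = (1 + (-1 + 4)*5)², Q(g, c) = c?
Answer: 29029/20983 ≈ 1.3835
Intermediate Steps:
I = 256 (I = (1 + 3*5)² = (1 + 15)² = 16² = 256)
J(U, T) = 256
(-30049 + Q(-5, 6)*170)/(J(178, -47) - 21239) = (-30049 + 6*170)/(256 - 21239) = (-30049 + 1020)/(-20983) = -29029*(-1/20983) = 29029/20983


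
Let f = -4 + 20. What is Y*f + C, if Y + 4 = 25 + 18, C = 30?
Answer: 654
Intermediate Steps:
f = 16
Y = 39 (Y = -4 + (25 + 18) = -4 + 43 = 39)
Y*f + C = 39*16 + 30 = 624 + 30 = 654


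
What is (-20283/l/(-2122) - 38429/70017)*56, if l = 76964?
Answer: -43922985421147/1429376119917 ≈ -30.729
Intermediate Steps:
(-20283/l/(-2122) - 38429/70017)*56 = (-20283/76964/(-2122) - 38429/70017)*56 = (-20283*1/76964*(-1/2122) - 38429*1/70017)*56 = (-20283/76964*(-1/2122) - 38429/70017)*56 = (20283/163317608 - 38429/70017)*56 = -6274712203021/11435008959336*56 = -43922985421147/1429376119917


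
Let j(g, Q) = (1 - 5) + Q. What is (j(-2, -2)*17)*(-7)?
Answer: 714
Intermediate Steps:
j(g, Q) = -4 + Q
(j(-2, -2)*17)*(-7) = ((-4 - 2)*17)*(-7) = -6*17*(-7) = -102*(-7) = 714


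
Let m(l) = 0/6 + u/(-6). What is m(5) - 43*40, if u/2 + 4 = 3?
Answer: -5159/3 ≈ -1719.7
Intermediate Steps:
u = -2 (u = -8 + 2*3 = -8 + 6 = -2)
m(l) = ⅓ (m(l) = 0/6 - 2/(-6) = 0*(⅙) - 2*(-⅙) = 0 + ⅓ = ⅓)
m(5) - 43*40 = ⅓ - 43*40 = ⅓ - 1720 = -5159/3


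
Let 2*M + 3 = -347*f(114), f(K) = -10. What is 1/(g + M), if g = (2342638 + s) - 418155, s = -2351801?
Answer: -2/851169 ≈ -2.3497e-6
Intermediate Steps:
M = 3467/2 (M = -3/2 + (-347*(-10))/2 = -3/2 + (½)*3470 = -3/2 + 1735 = 3467/2 ≈ 1733.5)
g = -427318 (g = (2342638 - 2351801) - 418155 = -9163 - 418155 = -427318)
1/(g + M) = 1/(-427318 + 3467/2) = 1/(-851169/2) = -2/851169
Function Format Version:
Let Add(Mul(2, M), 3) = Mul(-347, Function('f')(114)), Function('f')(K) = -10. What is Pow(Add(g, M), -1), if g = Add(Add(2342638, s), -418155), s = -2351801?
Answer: Rational(-2, 851169) ≈ -2.3497e-6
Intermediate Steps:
M = Rational(3467, 2) (M = Add(Rational(-3, 2), Mul(Rational(1, 2), Mul(-347, -10))) = Add(Rational(-3, 2), Mul(Rational(1, 2), 3470)) = Add(Rational(-3, 2), 1735) = Rational(3467, 2) ≈ 1733.5)
g = -427318 (g = Add(Add(2342638, -2351801), -418155) = Add(-9163, -418155) = -427318)
Pow(Add(g, M), -1) = Pow(Add(-427318, Rational(3467, 2)), -1) = Pow(Rational(-851169, 2), -1) = Rational(-2, 851169)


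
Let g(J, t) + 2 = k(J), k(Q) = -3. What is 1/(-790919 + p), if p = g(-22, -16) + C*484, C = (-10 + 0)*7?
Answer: -1/824804 ≈ -1.2124e-6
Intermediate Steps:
g(J, t) = -5 (g(J, t) = -2 - 3 = -5)
C = -70 (C = -10*7 = -70)
p = -33885 (p = -5 - 70*484 = -5 - 33880 = -33885)
1/(-790919 + p) = 1/(-790919 - 33885) = 1/(-824804) = -1/824804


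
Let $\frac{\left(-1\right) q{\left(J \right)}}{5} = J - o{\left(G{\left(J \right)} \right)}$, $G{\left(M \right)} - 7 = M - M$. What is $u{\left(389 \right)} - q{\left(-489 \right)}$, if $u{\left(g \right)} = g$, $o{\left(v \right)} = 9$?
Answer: $-2101$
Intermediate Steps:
$G{\left(M \right)} = 7$ ($G{\left(M \right)} = 7 + \left(M - M\right) = 7 + 0 = 7$)
$q{\left(J \right)} = 45 - 5 J$ ($q{\left(J \right)} = - 5 \left(J - 9\right) = - 5 \left(-9 + J\right) = 45 - 5 J$)
$u{\left(389 \right)} - q{\left(-489 \right)} = 389 - \left(45 - -2445\right) = 389 - \left(45 + 2445\right) = 389 - 2490 = -2101$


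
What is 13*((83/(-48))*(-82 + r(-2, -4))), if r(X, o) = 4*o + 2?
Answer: 2158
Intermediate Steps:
r(X, o) = 2 + 4*o
13*((83/(-48))*(-82 + r(-2, -4))) = 13*((83/(-48))*(-82 + (2 + 4*(-4)))) = 13*((83*(-1/48))*(-82 + (2 - 16))) = 13*(-83*(-82 - 14)/48) = 13*(-83/48*(-96)) = 13*166 = 2158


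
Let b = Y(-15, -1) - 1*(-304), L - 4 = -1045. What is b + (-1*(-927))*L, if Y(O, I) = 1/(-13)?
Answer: -12541140/13 ≈ -9.6470e+5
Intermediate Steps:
L = -1041 (L = 4 - 1045 = -1041)
Y(O, I) = -1/13
b = 3951/13 (b = -1/13 - 1*(-304) = -1/13 + 304 = 3951/13 ≈ 303.92)
b + (-1*(-927))*L = 3951/13 - 1*(-927)*(-1041) = 3951/13 + 927*(-1041) = 3951/13 - 965007 = -12541140/13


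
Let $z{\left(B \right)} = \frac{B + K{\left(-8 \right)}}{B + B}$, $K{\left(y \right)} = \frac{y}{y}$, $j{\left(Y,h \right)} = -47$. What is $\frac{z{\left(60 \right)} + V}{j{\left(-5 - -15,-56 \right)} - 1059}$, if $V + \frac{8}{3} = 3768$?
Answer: $- \frac{451901}{132720} \approx -3.4049$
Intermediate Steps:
$V = \frac{11296}{3}$ ($V = - \frac{8}{3} + 3768 = \frac{11296}{3} \approx 3765.3$)
$K{\left(y \right)} = 1$
$z{\left(B \right)} = \frac{1 + B}{2 B}$ ($z{\left(B \right)} = \frac{B + 1}{B + B} = \frac{1 + B}{2 B}$)
$\frac{z{\left(60 \right)} + V}{j{\left(-5 - -15,-56 \right)} - 1059} = \frac{\frac{1 + 60}{2 \cdot 60} + \frac{11296}{3}}{-47 - 1059} = \frac{\frac{1}{2} \cdot \frac{1}{60} \cdot 61 + \frac{11296}{3}}{-1106} = \left(\frac{61}{120} + \frac{11296}{3}\right) \left(- \frac{1}{1106}\right) = \frac{451901}{120} \left(- \frac{1}{1106}\right) = - \frac{451901}{132720}$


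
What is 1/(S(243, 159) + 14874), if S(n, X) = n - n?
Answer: 1/14874 ≈ 6.7231e-5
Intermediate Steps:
S(n, X) = 0
1/(S(243, 159) + 14874) = 1/(0 + 14874) = 1/14874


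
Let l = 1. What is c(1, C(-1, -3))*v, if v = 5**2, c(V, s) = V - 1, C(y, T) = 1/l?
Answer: 0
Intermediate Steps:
C(y, T) = 1 (C(y, T) = 1/1 = 1*1 = 1)
c(V, s) = -1 + V
v = 25
c(1, C(-1, -3))*v = (-1 + 1)*25 = 0*25 = 0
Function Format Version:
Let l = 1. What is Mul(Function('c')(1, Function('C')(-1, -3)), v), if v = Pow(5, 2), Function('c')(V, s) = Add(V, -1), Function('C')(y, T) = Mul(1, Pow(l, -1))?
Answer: 0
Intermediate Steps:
Function('C')(y, T) = 1 (Function('C')(y, T) = Mul(1, Pow(1, -1)) = Mul(1, 1) = 1)
Function('c')(V, s) = Add(-1, V)
v = 25
Mul(Function('c')(1, Function('C')(-1, -3)), v) = Mul(Add(-1, 1), 25) = Mul(0, 25) = 0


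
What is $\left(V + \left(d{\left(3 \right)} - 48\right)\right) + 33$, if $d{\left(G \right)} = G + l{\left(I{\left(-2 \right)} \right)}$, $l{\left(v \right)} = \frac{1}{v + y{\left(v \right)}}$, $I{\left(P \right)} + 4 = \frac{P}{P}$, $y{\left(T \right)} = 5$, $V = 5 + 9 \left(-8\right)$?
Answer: $- \frac{157}{2} \approx -78.5$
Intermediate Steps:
$V = -67$ ($V = 5 - 72 = -67$)
$I{\left(P \right)} = -3$ ($I{\left(P \right)} = -4 + \frac{P}{P} = -4 + 1 = -3$)
$l{\left(v \right)} = \frac{1}{5 + v}$ ($l{\left(v \right)} = \frac{1}{v + 5} = \frac{1}{5 + v}$)
$d{\left(G \right)} = \frac{1}{2} + G$ ($d{\left(G \right)} = G + \frac{1}{5 - 3} = G + \frac{1}{2} = \frac{1}{2} + G$)
$\left(V + \left(d{\left(3 \right)} - 48\right)\right) + 33 = \left(-67 + \left(\left(\frac{1}{2} + 3\right) - 48\right)\right) + 33 = \left(-67 + \left(\frac{7}{2} - 48\right)\right) + 33 = \left(-67 - \frac{89}{2}\right) + 33 = - \frac{223}{2} + 33 = - \frac{157}{2}$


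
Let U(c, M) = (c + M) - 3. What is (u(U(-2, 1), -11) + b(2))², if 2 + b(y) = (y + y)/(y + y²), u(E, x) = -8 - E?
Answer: 256/9 ≈ 28.444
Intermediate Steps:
U(c, M) = -3 + M + c (U(c, M) = (M + c) - 3 = -3 + M + c)
b(y) = -2 + 2*y/(y + y²) (b(y) = -2 + (y + y)/(y + y²) = -2 + (2*y)/(y + y²) = -2 + 2*y/(y + y²))
(u(U(-2, 1), -11) + b(2))² = ((-8 - (-3 + 1 - 2)) - 2*2/(1 + 2))² = ((-8 - 1*(-4)) - 2*2/3)² = ((-8 + 4) - 2*2*⅓)² = (-4 - 4/3)² = (-16/3)² = 256/9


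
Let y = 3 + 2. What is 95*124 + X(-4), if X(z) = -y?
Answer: 11775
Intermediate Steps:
y = 5
X(z) = -5 (X(z) = -1*5 = -5)
95*124 + X(-4) = 95*124 - 5 = 11780 - 5 = 11775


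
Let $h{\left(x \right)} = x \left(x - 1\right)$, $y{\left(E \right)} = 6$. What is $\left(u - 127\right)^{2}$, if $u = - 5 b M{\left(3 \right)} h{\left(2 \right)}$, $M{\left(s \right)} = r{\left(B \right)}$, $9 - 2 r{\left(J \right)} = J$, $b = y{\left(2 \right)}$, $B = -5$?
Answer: $299209$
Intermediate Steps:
$b = 6$
$r{\left(J \right)} = \frac{9}{2} - \frac{J}{2}$
$M{\left(s \right)} = 7$ ($M{\left(s \right)} = \frac{9}{2} - - \frac{5}{2} = \frac{9}{2} + \frac{5}{2} = 7$)
$h{\left(x \right)} = x \left(-1 + x\right)$
$u = -420$ ($u = \left(-5\right) 6 \cdot 7 \cdot 2 \left(-1 + 2\right) = \left(-30\right) 7 \cdot 2 \cdot 1 = \left(-210\right) 2 = -420$)
$\left(u - 127\right)^{2} = \left(-420 - 127\right)^{2} = \left(-547\right)^{2} = 299209$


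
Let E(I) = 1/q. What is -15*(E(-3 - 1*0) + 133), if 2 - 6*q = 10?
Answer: -7935/4 ≈ -1983.8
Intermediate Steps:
q = -4/3 (q = 1/3 - 1/6*10 = 1/3 - 5/3 = -4/3 ≈ -1.3333)
E(I) = -3/4 (E(I) = 1/(-4/3) = -3/4)
-15*(E(-3 - 1*0) + 133) = -15*(-3/4 + 133) = -15*529/4 = -7935/4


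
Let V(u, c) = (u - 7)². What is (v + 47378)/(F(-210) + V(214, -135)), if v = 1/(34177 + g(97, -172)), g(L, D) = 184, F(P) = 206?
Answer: 1627955459/1479412855 ≈ 1.1004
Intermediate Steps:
V(u, c) = (-7 + u)²
v = 1/34361 (v = 1/(34177 + 184) = 1/34361 ≈ 2.9103e-5)
(v + 47378)/(F(-210) + V(214, -135)) = (1/34361 + 47378)/(206 + (-7 + 214)²) = 1627955459/(34361*(206 + 207²)) = 1627955459/(34361*(206 + 42849)) = (1627955459/34361)/43055 = (1627955459/34361)*(1/43055) = 1627955459/1479412855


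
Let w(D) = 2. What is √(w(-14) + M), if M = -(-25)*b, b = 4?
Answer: √102 ≈ 10.100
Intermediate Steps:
M = 100 (M = -(-25)*4 = -1*(-100) = 100)
√(w(-14) + M) = √(2 + 100) = √102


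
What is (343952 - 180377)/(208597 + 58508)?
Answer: 10905/17807 ≈ 0.61240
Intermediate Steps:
(343952 - 180377)/(208597 + 58508) = 163575/267105 = 163575*(1/267105) = 10905/17807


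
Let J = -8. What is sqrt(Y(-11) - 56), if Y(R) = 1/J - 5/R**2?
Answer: 3*I*sqrt(12082)/44 ≈ 7.4944*I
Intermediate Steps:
Y(R) = -1/8 - 5/R**2 (Y(R) = 1/(-8) - 5/R**2 = 1*(-1/8) - 5/R**2 = -1/8 - 5/R**2)
sqrt(Y(-11) - 56) = sqrt((-1/8 - 5/(-11)**2) - 56) = sqrt((-1/8 - 5*1/121) - 56) = sqrt((-1/8 - 5/121) - 56) = sqrt(-161/968 - 56) = sqrt(-54369/968) = 3*I*sqrt(12082)/44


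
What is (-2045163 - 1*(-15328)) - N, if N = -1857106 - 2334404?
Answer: 2161675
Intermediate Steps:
N = -4191510
(-2045163 - 1*(-15328)) - N = (-2045163 - 1*(-15328)) - 1*(-4191510) = (-2045163 + 15328) + 4191510 = -2029835 + 4191510 = 2161675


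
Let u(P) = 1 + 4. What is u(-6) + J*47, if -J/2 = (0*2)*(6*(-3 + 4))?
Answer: 5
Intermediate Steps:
u(P) = 5
J = 0 (J = -2*0*2*6*(-3 + 4) = -0*6*1 = -0*6 = -2*0 = 0)
u(-6) + J*47 = 5 + 0*47 = 5 + 0 = 5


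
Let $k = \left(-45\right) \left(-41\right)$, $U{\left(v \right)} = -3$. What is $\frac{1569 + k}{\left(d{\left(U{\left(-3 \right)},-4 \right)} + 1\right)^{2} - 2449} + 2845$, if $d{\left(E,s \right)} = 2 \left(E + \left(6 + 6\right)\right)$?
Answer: $\frac{989491}{348} \approx 2843.4$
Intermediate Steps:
$d{\left(E,s \right)} = 24 + 2 E$ ($d{\left(E,s \right)} = 2 \left(E + 12\right) = 2 \left(12 + E\right) = 24 + 2 E$)
$k = 1845$
$\frac{1569 + k}{\left(d{\left(U{\left(-3 \right)},-4 \right)} + 1\right)^{2} - 2449} + 2845 = \frac{1569 + 1845}{\left(\left(24 + 2 \left(-3\right)\right) + 1\right)^{2} - 2449} + 2845 = \frac{3414}{\left(\left(24 - 6\right) + 1\right)^{2} - 2449} + 2845 = \frac{3414}{\left(18 + 1\right)^{2} - 2449} + 2845 = \frac{3414}{19^{2} - 2449} + 2845 = \frac{3414}{361 - 2449} + 2845 = \frac{3414}{-2088} + 2845 = 3414 \left(- \frac{1}{2088}\right) + 2845 = - \frac{569}{348} + 2845 = \frac{989491}{348}$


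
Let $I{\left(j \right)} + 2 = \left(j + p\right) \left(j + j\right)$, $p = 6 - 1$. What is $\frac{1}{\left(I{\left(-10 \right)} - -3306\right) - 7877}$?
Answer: $- \frac{1}{4473} \approx -0.00022356$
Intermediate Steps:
$p = 5$ ($p = 6 - 1 = 5$)
$I{\left(j \right)} = -2 + 2 j \left(5 + j\right)$ ($I{\left(j \right)} = -2 + \left(j + 5\right) \left(j + j\right) = -2 + \left(5 + j\right) 2 j = -2 + 2 j \left(5 + j\right)$)
$\frac{1}{\left(I{\left(-10 \right)} - -3306\right) - 7877} = \frac{1}{\left(\left(-2 + 2 \left(-10\right)^{2} + 10 \left(-10\right)\right) - -3306\right) - 7877} = \frac{1}{\left(\left(-2 + 2 \cdot 100 - 100\right) + 3306\right) - 7877} = \frac{1}{\left(\left(-2 + 200 - 100\right) + 3306\right) - 7877} = \frac{1}{\left(98 + 3306\right) - 7877} = \frac{1}{3404 - 7877} = \frac{1}{-4473} = - \frac{1}{4473}$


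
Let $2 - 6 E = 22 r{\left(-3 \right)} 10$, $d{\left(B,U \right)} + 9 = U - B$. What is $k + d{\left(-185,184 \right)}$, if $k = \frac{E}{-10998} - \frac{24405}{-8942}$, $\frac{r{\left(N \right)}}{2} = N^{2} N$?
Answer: $\frac{2056994989}{5673699} \approx 362.55$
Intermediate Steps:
$r{\left(N \right)} = 2 N^{3}$ ($r{\left(N \right)} = 2 N^{2} N = 2 N^{3}$)
$d{\left(B,U \right)} = -9 + U - B$ ($d{\left(B,U \right)} = -9 - \left(B - U\right) = -9 + U - B$)
$E = \frac{5941}{3}$ ($E = \frac{1}{3} - \frac{22 \cdot 2 \left(-3\right)^{3} \cdot 10}{6} = \frac{1}{3} - \frac{22 \cdot 2 \left(-27\right) 10}{6} = \frac{1}{3} - \frac{22 \left(-54\right) 10}{6} = \frac{1}{3} - \frac{\left(-1188\right) 10}{6} = \frac{1}{3} - -1980 = \frac{1}{3} + 1980 = \frac{5941}{3} \approx 1980.3$)
$k = \frac{14463349}{5673699}$ ($k = \frac{5941}{3 \left(-10998\right)} - \frac{24405}{-8942} = \frac{5941}{3} \left(- \frac{1}{10998}\right) - - \frac{24405}{8942} = - \frac{457}{2538} + \frac{24405}{8942} = \frac{14463349}{5673699} \approx 2.5492$)
$k + d{\left(-185,184 \right)} = \frac{14463349}{5673699} - -360 = \frac{14463349}{5673699} + \left(-9 + 184 + 185\right) = \frac{14463349}{5673699} + 360 = \frac{2056994989}{5673699}$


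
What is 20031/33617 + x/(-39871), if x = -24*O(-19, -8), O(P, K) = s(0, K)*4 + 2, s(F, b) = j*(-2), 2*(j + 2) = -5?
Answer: 829314705/1340343407 ≈ 0.61873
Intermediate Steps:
j = -9/2 (j = -2 + (½)*(-5) = -2 - 5/2 = -9/2 ≈ -4.5000)
s(F, b) = 9 (s(F, b) = -9/2*(-2) = 9)
O(P, K) = 38 (O(P, K) = 9*4 + 2 = 36 + 2 = 38)
x = -912 (x = -24*38 = -912)
20031/33617 + x/(-39871) = 20031/33617 - 912/(-39871) = 20031*(1/33617) - 912*(-1/39871) = 20031/33617 + 912/39871 = 829314705/1340343407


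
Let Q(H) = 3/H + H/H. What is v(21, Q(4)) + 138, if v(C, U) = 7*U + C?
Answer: 685/4 ≈ 171.25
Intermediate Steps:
Q(H) = 1 + 3/H (Q(H) = 3/H + 1 = 1 + 3/H)
v(C, U) = C + 7*U
v(21, Q(4)) + 138 = (21 + 7*((3 + 4)/4)) + 138 = (21 + 7*((¼)*7)) + 138 = (21 + 7*(7/4)) + 138 = (21 + 49/4) + 138 = 133/4 + 138 = 685/4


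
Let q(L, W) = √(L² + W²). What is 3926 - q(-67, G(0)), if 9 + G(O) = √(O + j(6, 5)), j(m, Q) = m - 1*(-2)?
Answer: 3926 - √(4578 - 36*√2) ≈ 3858.7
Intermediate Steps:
j(m, Q) = 2 + m (j(m, Q) = m + 2 = 2 + m)
G(O) = -9 + √(8 + O) (G(O) = -9 + √(O + (2 + 6)) = -9 + √(O + 8) = -9 + √(8 + O))
3926 - q(-67, G(0)) = 3926 - √((-67)² + (-9 + √(8 + 0))²) = 3926 - √(4489 + (-9 + √8)²) = 3926 - √(4489 + (-9 + 2*√2)²)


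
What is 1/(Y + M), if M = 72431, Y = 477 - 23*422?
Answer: 1/63202 ≈ 1.5822e-5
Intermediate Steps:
Y = -9229 (Y = 477 - 9706 = -9229)
1/(Y + M) = 1/(-9229 + 72431) = 1/63202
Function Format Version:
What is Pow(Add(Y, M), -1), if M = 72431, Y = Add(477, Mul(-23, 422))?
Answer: Rational(1, 63202) ≈ 1.5822e-5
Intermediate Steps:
Y = -9229 (Y = Add(477, -9706) = -9229)
Pow(Add(Y, M), -1) = Pow(Add(-9229, 72431), -1) = Pow(63202, -1) = Rational(1, 63202)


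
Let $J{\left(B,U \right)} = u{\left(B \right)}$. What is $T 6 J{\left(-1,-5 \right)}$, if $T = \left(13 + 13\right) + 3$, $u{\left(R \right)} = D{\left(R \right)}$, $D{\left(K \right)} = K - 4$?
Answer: $-870$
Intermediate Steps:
$D{\left(K \right)} = -4 + K$
$u{\left(R \right)} = -4 + R$
$J{\left(B,U \right)} = -4 + B$
$T = 29$ ($T = 26 + 3 = 29$)
$T 6 J{\left(-1,-5 \right)} = 29 \cdot 6 \left(-4 - 1\right) = 174 \left(-5\right) = -870$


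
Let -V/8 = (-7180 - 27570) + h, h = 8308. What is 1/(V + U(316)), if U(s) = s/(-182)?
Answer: 91/19249618 ≈ 4.7274e-6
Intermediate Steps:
U(s) = -s/182 (U(s) = s*(-1/182) = -s/182)
V = 211536 (V = -8*((-7180 - 27570) + 8308) = -8*(-34750 + 8308) = -8*(-26442) = 211536)
1/(V + U(316)) = 1/(211536 - 1/182*316) = 1/(211536 - 158/91) = 1/(19249618/91) = 91/19249618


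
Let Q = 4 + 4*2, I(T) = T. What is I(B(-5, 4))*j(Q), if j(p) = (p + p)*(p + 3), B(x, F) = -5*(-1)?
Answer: 1800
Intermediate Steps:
B(x, F) = 5
Q = 12 (Q = 4 + 8 = 12)
j(p) = 2*p*(3 + p) (j(p) = (2*p)*(3 + p) = 2*p*(3 + p))
I(B(-5, 4))*j(Q) = 5*(2*12*(3 + 12)) = 5*(2*12*15) = 5*360 = 1800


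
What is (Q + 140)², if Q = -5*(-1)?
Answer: 21025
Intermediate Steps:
Q = 5
(Q + 140)² = (5 + 140)² = 145² = 21025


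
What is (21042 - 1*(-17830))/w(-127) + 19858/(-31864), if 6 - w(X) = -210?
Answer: 77145505/430164 ≈ 179.34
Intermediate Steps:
w(X) = 216 (w(X) = 6 - 1*(-210) = 6 + 210 = 216)
(21042 - 1*(-17830))/w(-127) + 19858/(-31864) = (21042 - 1*(-17830))/216 + 19858/(-31864) = (21042 + 17830)*(1/216) + 19858*(-1/31864) = 38872*(1/216) - 9929/15932 = 4859/27 - 9929/15932 = 77145505/430164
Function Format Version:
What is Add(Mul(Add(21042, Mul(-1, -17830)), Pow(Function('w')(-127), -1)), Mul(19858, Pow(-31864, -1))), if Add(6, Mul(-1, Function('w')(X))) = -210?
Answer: Rational(77145505, 430164) ≈ 179.34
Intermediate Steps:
Function('w')(X) = 216 (Function('w')(X) = Add(6, Mul(-1, -210)) = Add(6, 210) = 216)
Add(Mul(Add(21042, Mul(-1, -17830)), Pow(Function('w')(-127), -1)), Mul(19858, Pow(-31864, -1))) = Add(Mul(Add(21042, Mul(-1, -17830)), Pow(216, -1)), Mul(19858, Pow(-31864, -1))) = Add(Mul(Add(21042, 17830), Rational(1, 216)), Mul(19858, Rational(-1, 31864))) = Add(Mul(38872, Rational(1, 216)), Rational(-9929, 15932)) = Add(Rational(4859, 27), Rational(-9929, 15932)) = Rational(77145505, 430164)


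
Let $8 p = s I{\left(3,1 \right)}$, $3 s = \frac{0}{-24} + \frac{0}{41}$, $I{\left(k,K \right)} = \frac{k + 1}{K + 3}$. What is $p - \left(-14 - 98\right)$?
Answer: $112$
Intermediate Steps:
$I{\left(k,K \right)} = \frac{1 + k}{3 + K}$
$s = 0$ ($s = \frac{\frac{0}{-24} + \frac{0}{41}}{3} = \frac{0 \left(- \frac{1}{24}\right) + 0 \cdot \frac{1}{41}}{3} = \frac{0 + 0}{3} = \frac{1}{3} \cdot 0 = 0$)
$p = 0$ ($p = \frac{0 \frac{1 + 3}{3 + 1}}{8} = \frac{0 \cdot \frac{1}{4} \cdot 4}{8} = \frac{0 \cdot 1}{8} = \frac{1}{8} \cdot 0 = 0$)
$p - \left(-14 - 98\right) = 0 - \left(-14 - 98\right) = 0 - -112 = 0 + 112 = 112$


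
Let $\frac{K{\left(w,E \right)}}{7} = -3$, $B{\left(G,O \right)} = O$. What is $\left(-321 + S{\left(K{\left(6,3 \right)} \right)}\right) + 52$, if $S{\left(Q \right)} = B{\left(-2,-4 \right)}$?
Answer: $-273$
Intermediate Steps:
$K{\left(w,E \right)} = -21$ ($K{\left(w,E \right)} = 7 \left(-3\right) = -21$)
$S{\left(Q \right)} = -4$
$\left(-321 + S{\left(K{\left(6,3 \right)} \right)}\right) + 52 = \left(-321 - 4\right) + 52 = -325 + 52 = -273$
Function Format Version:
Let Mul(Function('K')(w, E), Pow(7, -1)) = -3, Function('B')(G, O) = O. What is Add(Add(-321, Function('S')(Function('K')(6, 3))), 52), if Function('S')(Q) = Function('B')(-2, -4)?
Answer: -273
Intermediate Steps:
Function('K')(w, E) = -21 (Function('K')(w, E) = Mul(7, -3) = -21)
Function('S')(Q) = -4
Add(Add(-321, Function('S')(Function('K')(6, 3))), 52) = Add(Add(-321, -4), 52) = Add(-325, 52) = -273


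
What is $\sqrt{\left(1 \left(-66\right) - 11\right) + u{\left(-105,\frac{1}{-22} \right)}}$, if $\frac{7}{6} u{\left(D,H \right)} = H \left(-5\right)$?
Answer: $\frac{i \sqrt{455378}}{77} \approx 8.7639 i$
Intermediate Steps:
$u{\left(D,H \right)} = - \frac{30 H}{7}$ ($u{\left(D,H \right)} = \frac{6 H \left(-5\right)}{7} = \frac{6 \left(- 5 H\right)}{7} = - \frac{30 H}{7}$)
$\sqrt{\left(1 \left(-66\right) - 11\right) + u{\left(-105,\frac{1}{-22} \right)}} = \sqrt{\left(1 \left(-66\right) - 11\right) - \frac{30}{7 \left(-22\right)}} = \sqrt{\left(-66 - 11\right) - - \frac{15}{77}} = \sqrt{-77 + \frac{15}{77}} = \sqrt{- \frac{5914}{77}} = \frac{i \sqrt{455378}}{77}$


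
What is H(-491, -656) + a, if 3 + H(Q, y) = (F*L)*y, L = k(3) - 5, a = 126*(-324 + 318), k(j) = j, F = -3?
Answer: -4695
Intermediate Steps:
a = -756 (a = 126*(-6) = -756)
L = -2 (L = 3 - 5 = -2)
H(Q, y) = -3 + 6*y (H(Q, y) = -3 + (-3*(-2))*y = -3 + 6*y)
H(-491, -656) + a = (-3 + 6*(-656)) - 756 = (-3 - 3936) - 756 = -3939 - 756 = -4695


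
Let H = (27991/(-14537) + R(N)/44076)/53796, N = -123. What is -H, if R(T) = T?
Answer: 411839789/11489620784784 ≈ 3.5845e-5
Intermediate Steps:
H = -411839789/11489620784784 (H = (27991/(-14537) - 123/44076)/53796 = (27991*(-1/14537) - 123*1/44076)*(1/53796) = (-27991/14537 - 41/14692)*(1/53796) = -411839789/213577604*1/53796 = -411839789/11489620784784 ≈ -3.5845e-5)
-H = -1*(-411839789/11489620784784) = 411839789/11489620784784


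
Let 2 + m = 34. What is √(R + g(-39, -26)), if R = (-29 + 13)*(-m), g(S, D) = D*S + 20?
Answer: √1546 ≈ 39.319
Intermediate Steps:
m = 32 (m = -2 + 34 = 32)
g(S, D) = 20 + D*S
R = 512 (R = (-29 + 13)*(-1*32) = -16*(-32) = 512)
√(R + g(-39, -26)) = √(512 + (20 - 26*(-39))) = √(512 + (20 + 1014)) = √(512 + 1034) = √1546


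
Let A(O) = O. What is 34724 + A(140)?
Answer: 34864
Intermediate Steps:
34724 + A(140) = 34724 + 140 = 34864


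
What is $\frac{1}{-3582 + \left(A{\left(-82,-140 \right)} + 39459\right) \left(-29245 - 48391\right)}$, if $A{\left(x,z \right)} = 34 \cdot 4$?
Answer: $- \frac{1}{3074001002} \approx -3.2531 \cdot 10^{-10}$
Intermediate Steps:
$A{\left(x,z \right)} = 136$
$\frac{1}{-3582 + \left(A{\left(-82,-140 \right)} + 39459\right) \left(-29245 - 48391\right)} = \frac{1}{-3582 + \left(136 + 39459\right) \left(-29245 - 48391\right)} = \frac{1}{-3582 + 39595 \left(-77636\right)} = \frac{1}{-3582 - 3073997420} = \frac{1}{-3074001002} = - \frac{1}{3074001002}$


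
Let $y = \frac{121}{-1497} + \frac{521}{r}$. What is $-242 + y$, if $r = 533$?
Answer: $- \frac{192376598}{797901} \approx -241.1$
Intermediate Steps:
$y = \frac{715444}{797901}$ ($y = \frac{121}{-1497} + \frac{521}{533} = 121 \left(- \frac{1}{1497}\right) + 521 \cdot \frac{1}{533} = - \frac{121}{1497} + \frac{521}{533} = \frac{715444}{797901} \approx 0.89666$)
$-242 + y = -242 + \frac{715444}{797901} = - \frac{192376598}{797901}$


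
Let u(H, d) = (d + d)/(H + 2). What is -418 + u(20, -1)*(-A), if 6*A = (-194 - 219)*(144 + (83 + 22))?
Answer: -43475/22 ≈ -1976.1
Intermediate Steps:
A = -34279/2 (A = ((-194 - 219)*(144 + (83 + 22)))/6 = (-413*(144 + 105))/6 = (-413*249)/6 = (⅙)*(-102837) = -34279/2 ≈ -17140.)
u(H, d) = 2*d/(2 + H) (u(H, d) = (2*d)/(2 + H) = 2*d/(2 + H))
-418 + u(20, -1)*(-A) = -418 + (2*(-1)/(2 + 20))*(-1*(-34279/2)) = -418 + (2*(-1)/22)*(34279/2) = -418 + (2*(-1)*(1/22))*(34279/2) = -418 - 1/11*34279/2 = -418 - 34279/22 = -43475/22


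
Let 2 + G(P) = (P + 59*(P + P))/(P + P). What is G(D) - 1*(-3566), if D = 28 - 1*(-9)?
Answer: 7247/2 ≈ 3623.5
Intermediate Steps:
D = 37 (D = 28 + 9 = 37)
G(P) = 115/2 (G(P) = -2 + (P + 59*(P + P))/(P + P) = -2 + (P + 59*(2*P))/((2*P)) = -2 + (P + 118*P)*(1/(2*P)) = -2 + (119*P)*(1/(2*P)) = -2 + 119/2 = 115/2)
G(D) - 1*(-3566) = 115/2 - 1*(-3566) = 115/2 + 3566 = 7247/2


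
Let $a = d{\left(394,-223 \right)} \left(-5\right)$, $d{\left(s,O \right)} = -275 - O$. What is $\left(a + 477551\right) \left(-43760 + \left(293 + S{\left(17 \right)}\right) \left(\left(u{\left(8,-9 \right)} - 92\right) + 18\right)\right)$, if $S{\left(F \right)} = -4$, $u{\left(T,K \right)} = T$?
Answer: $-30022776374$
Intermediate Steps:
$a = 260$ ($a = \left(-275 - -223\right) \left(-5\right) = \left(-275 + 223\right) \left(-5\right) = \left(-52\right) \left(-5\right) = 260$)
$\left(a + 477551\right) \left(-43760 + \left(293 + S{\left(17 \right)}\right) \left(\left(u{\left(8,-9 \right)} - 92\right) + 18\right)\right) = \left(260 + 477551\right) \left(-43760 + \left(293 - 4\right) \left(\left(8 - 92\right) + 18\right)\right) = 477811 \left(-43760 + 289 \left(-84 + 18\right)\right) = 477811 \left(-43760 + 289 \left(-66\right)\right) = 477811 \left(-43760 - 19074\right) = 477811 \left(-62834\right) = -30022776374$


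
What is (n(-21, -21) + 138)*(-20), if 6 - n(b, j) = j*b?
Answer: 5940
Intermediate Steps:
n(b, j) = 6 - b*j (n(b, j) = 6 - j*b = 6 - b*j)
(n(-21, -21) + 138)*(-20) = ((6 - 1*(-21)*(-21)) + 138)*(-20) = ((6 - 441) + 138)*(-20) = (-435 + 138)*(-20) = -297*(-20) = 5940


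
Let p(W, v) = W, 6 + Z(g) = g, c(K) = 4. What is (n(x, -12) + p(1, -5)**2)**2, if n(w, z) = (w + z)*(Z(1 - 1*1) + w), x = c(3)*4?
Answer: 1681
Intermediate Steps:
Z(g) = -6 + g
x = 16 (x = 4*4 = 16)
n(w, z) = (-6 + w)*(w + z) (n(w, z) = (w + z)*((-6 + (1 - 1*1)) + w) = (w + z)*((-6 + (1 - 1)) + w) = (w + z)*((-6 + 0) + w) = (w + z)*(-6 + w) = (-6 + w)*(w + z))
(n(x, -12) + p(1, -5)**2)**2 = ((16**2 - 6*16 - 6*(-12) + 16*(-12)) + 1**2)**2 = ((256 - 96 + 72 - 192) + 1)**2 = (40 + 1)**2 = 41**2 = 1681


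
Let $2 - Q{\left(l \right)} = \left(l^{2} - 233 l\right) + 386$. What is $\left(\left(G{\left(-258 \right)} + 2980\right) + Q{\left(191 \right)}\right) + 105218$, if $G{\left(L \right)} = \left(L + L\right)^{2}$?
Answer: $382092$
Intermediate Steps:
$Q{\left(l \right)} = -384 - l^{2} + 233 l$ ($Q{\left(l \right)} = 2 - \left(\left(l^{2} - 233 l\right) + 386\right) = 2 - \left(386 + l^{2} - 233 l\right) = -384 - l^{2} + 233 l$)
$G{\left(L \right)} = 4 L^{2}$ ($G{\left(L \right)} = \left(2 L\right)^{2} = 4 L^{2}$)
$\left(\left(G{\left(-258 \right)} + 2980\right) + Q{\left(191 \right)}\right) + 105218 = \left(\left(4 \left(-258\right)^{2} + 2980\right) - -7638\right) + 105218 = \left(\left(4 \cdot 66564 + 2980\right) - -7638\right) + 105218 = \left(\left(266256 + 2980\right) - -7638\right) + 105218 = \left(269236 + 7638\right) + 105218 = 276874 + 105218 = 382092$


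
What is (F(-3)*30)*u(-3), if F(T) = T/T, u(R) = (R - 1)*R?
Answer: 360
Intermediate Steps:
u(R) = R*(-1 + R) (u(R) = (-1 + R)*R = R*(-1 + R))
F(T) = 1
(F(-3)*30)*u(-3) = (1*30)*(-3*(-1 - 3)) = 30*(-3*(-4)) = 30*12 = 360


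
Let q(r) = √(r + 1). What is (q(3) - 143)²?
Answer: 19881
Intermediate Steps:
q(r) = √(1 + r)
(q(3) - 143)² = (√(1 + 3) - 143)² = (√4 - 143)² = (2 - 143)² = (-141)² = 19881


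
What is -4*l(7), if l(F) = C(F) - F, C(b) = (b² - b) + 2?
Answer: -148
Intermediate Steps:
C(b) = 2 + b² - b
l(F) = 2 + F² - 2*F (l(F) = (2 + F² - F) - F = 2 + F² - 2*F)
-4*l(7) = -4*(2 + 7² - 2*7) = -4*(2 + 49 - 14) = -4*37 = -148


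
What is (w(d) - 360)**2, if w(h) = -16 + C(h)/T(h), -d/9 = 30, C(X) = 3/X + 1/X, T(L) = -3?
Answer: 23188589284/164025 ≈ 1.4137e+5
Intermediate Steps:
C(X) = 4/X (C(X) = 3/X + 1/X = 4/X)
d = -270 (d = -9*30 = -270)
w(h) = -16 - 4/(3*h) (w(h) = -16 + (4/h)/(-3) = -16 + (4/h)*(-1/3) = -16 - 4/(3*h))
(w(d) - 360)**2 = ((-16 - 4/3/(-270)) - 360)**2 = ((-16 - 4/3*(-1/270)) - 360)**2 = ((-16 + 2/405) - 360)**2 = (-6478/405 - 360)**2 = (-152278/405)**2 = 23188589284/164025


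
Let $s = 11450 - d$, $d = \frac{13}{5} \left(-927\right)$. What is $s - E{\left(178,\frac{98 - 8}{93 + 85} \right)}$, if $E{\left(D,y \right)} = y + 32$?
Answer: $\frac{6153324}{445} \approx 13828.0$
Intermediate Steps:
$E{\left(D,y \right)} = 32 + y$
$d = - \frac{12051}{5}$ ($d = 13 \cdot \frac{1}{5} \left(-927\right) = \frac{13}{5} \left(-927\right) = - \frac{12051}{5} \approx -2410.2$)
$s = \frac{69301}{5}$ ($s = 11450 - - \frac{12051}{5} = 11450 + \frac{12051}{5} = \frac{69301}{5} \approx 13860.0$)
$s - E{\left(178,\frac{98 - 8}{93 + 85} \right)} = \frac{69301}{5} - \left(32 + \frac{98 - 8}{93 + 85}\right) = \frac{69301}{5} - \left(32 + \frac{90}{178}\right) = \frac{69301}{5} - \left(32 + 90 \cdot \frac{1}{178}\right) = \frac{69301}{5} - \left(32 + \frac{45}{89}\right) = \frac{69301}{5} - \frac{2893}{89} = \frac{6153324}{445}$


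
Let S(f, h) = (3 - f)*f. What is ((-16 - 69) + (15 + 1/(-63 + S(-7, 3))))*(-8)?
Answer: 74488/133 ≈ 560.06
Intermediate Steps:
S(f, h) = f*(3 - f)
((-16 - 69) + (15 + 1/(-63 + S(-7, 3))))*(-8) = ((-16 - 69) + (15 + 1/(-63 - 7*(3 - 1*(-7)))))*(-8) = (-85 + (15 + 1/(-63 - 7*(3 + 7))))*(-8) = (-85 + (15 + 1/(-63 - 7*10)))*(-8) = (-85 + (15 + 1/(-63 - 70)))*(-8) = (-85 + (15 + 1/(-133)))*(-8) = (-85 + (15 - 1/133))*(-8) = (-85 + 1994/133)*(-8) = -9311/133*(-8) = 74488/133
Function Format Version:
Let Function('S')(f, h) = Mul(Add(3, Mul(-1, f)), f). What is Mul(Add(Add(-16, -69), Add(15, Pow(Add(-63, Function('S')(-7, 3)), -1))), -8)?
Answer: Rational(74488, 133) ≈ 560.06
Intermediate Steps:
Function('S')(f, h) = Mul(f, Add(3, Mul(-1, f)))
Mul(Add(Add(-16, -69), Add(15, Pow(Add(-63, Function('S')(-7, 3)), -1))), -8) = Mul(Add(Add(-16, -69), Add(15, Pow(Add(-63, Mul(-7, Add(3, Mul(-1, -7)))), -1))), -8) = Mul(Add(-85, Add(15, Pow(Add(-63, Mul(-7, Add(3, 7))), -1))), -8) = Mul(Add(-85, Add(15, Pow(Add(-63, Mul(-7, 10)), -1))), -8) = Mul(Add(-85, Add(15, Pow(Add(-63, -70), -1))), -8) = Mul(Add(-85, Add(15, Pow(-133, -1))), -8) = Mul(Add(-85, Add(15, Rational(-1, 133))), -8) = Mul(Add(-85, Rational(1994, 133)), -8) = Mul(Rational(-9311, 133), -8) = Rational(74488, 133)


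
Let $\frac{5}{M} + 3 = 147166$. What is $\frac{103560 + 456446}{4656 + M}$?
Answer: $\frac{82412162978}{685190933} \approx 120.28$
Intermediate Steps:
$M = \frac{5}{147163}$ ($M = \frac{5}{-3 + 147166} = \frac{5}{147163} \approx 3.3976 \cdot 10^{-5}$)
$\frac{103560 + 456446}{4656 + M} = \frac{103560 + 456446}{4656 + \frac{5}{147163}} = \frac{560006}{\frac{685190933}{147163}} = 560006 \cdot \frac{147163}{685190933} = \frac{82412162978}{685190933}$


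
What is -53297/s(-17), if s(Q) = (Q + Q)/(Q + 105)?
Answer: 2345068/17 ≈ 1.3795e+5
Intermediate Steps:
s(Q) = 2*Q/(105 + Q) (s(Q) = (2*Q)/(105 + Q) = 2*Q/(105 + Q))
-53297/s(-17) = -53297/(2*(-17)/(105 - 17)) = -53297/(2*(-17)/88) = -53297/(2*(-17)*(1/88)) = -53297/(-17/44) = -53297*(-44/17) = 2345068/17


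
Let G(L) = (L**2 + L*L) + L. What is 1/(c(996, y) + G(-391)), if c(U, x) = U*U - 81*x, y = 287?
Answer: 1/1274140 ≈ 7.8484e-7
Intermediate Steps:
c(U, x) = U**2 - 81*x
G(L) = L + 2*L**2 (G(L) = (L**2 + L**2) + L = 2*L**2 + L = L + 2*L**2)
1/(c(996, y) + G(-391)) = 1/((996**2 - 81*287) - 391*(1 + 2*(-391))) = 1/((992016 - 23247) - 391*(1 - 782)) = 1/(968769 - 391*(-781)) = 1/(968769 + 305371) = 1/1274140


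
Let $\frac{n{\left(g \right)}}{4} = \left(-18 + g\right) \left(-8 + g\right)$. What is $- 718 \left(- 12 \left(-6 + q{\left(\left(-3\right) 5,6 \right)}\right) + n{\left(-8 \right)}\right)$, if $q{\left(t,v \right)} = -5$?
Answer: $-1289528$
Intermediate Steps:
$n{\left(g \right)} = 4 \left(-18 + g\right) \left(-8 + g\right)$
$- 718 \left(- 12 \left(-6 + q{\left(\left(-3\right) 5,6 \right)}\right) + n{\left(-8 \right)}\right) = - 718 \left(- 12 \left(-6 - 5\right) + \left(576 - -832 + 4 \left(-8\right)^{2}\right)\right) = - 718 \left(\left(-12\right) \left(-11\right) + \left(576 + 832 + 4 \cdot 64\right)\right) = - 718 \left(132 + \left(576 + 832 + 256\right)\right) = - 718 \left(132 + 1664\right) = \left(-718\right) 1796 = -1289528$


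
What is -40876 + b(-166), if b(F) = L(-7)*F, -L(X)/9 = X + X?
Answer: -61792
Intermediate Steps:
L(X) = -18*X (L(X) = -9*(X + X) = -18*X)
b(F) = 126*F (b(F) = (-18*(-7))*F = 126*F)
-40876 + b(-166) = -40876 + 126*(-166) = -40876 - 20916 = -61792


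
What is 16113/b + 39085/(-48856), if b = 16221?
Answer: 51072981/264164392 ≈ 0.19334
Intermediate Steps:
16113/b + 39085/(-48856) = 16113/16221 + 39085/(-48856) = 16113*(1/16221) + 39085*(-1/48856) = 5371/5407 - 39085/48856 = 51072981/264164392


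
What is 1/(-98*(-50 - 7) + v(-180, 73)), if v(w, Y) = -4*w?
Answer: 1/6306 ≈ 0.00015858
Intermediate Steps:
1/(-98*(-50 - 7) + v(-180, 73)) = 1/(-98*(-50 - 7) - 4*(-180)) = 1/(-98*(-57) + 720) = 1/(5586 + 720) = 1/6306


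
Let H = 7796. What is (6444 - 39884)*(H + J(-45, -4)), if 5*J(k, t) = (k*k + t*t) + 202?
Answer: -275699424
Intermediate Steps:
J(k, t) = 202/5 + k²/5 + t²/5 (J(k, t) = ((k*k + t*t) + 202)/5 = ((k² + t²) + 202)/5 = (202 + k² + t²)/5 = 202/5 + k²/5 + t²/5)
(6444 - 39884)*(H + J(-45, -4)) = (6444 - 39884)*(7796 + (202/5 + (⅕)*(-45)² + (⅕)*(-4)²)) = -33440*(7796 + (202/5 + (⅕)*2025 + (⅕)*16)) = -33440*(7796 + (202/5 + 405 + 16/5)) = -33440*(7796 + 2243/5) = -33440*41223/5 = -275699424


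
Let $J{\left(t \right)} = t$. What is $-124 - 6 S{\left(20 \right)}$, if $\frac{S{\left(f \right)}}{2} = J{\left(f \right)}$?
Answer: $-364$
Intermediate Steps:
$S{\left(f \right)} = 2 f$
$-124 - 6 S{\left(20 \right)} = -124 - 6 \cdot 2 \cdot 20 = -124 - 240 = -364$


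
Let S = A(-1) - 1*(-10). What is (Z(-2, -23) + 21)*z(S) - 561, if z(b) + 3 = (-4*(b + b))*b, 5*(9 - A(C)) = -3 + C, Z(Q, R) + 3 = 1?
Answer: -1505202/25 ≈ -60208.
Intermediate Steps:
Z(Q, R) = -2 (Z(Q, R) = -3 + 1 = -2)
A(C) = 48/5 - C/5 (A(C) = 9 - (-3 + C)/5 = 9 + (3/5 - C/5) = 48/5 - C/5)
S = 99/5 (S = (48/5 - 1/5*(-1)) - 1*(-10) = (48/5 + 1/5) + 10 = 49/5 + 10 = 99/5 ≈ 19.800)
z(b) = -3 - 8*b**2 (z(b) = -3 + (-4*(b + b))*b = -3 + (-8*b)*b = -3 - 8*b**2)
(Z(-2, -23) + 21)*z(S) - 561 = (-2 + 21)*(-3 - 8*(99/5)**2) - 561 = 19*(-3 - 8*9801/25) - 561 = 19*(-3 - 78408/25) - 561 = 19*(-78483/25) - 561 = -1491177/25 - 561 = -1505202/25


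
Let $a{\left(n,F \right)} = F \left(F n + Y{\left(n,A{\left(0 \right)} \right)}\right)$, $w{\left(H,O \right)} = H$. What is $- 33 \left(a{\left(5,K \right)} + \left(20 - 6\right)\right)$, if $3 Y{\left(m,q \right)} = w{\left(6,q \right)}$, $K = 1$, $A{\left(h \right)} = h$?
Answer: $-693$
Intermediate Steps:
$Y{\left(m,q \right)} = 2$ ($Y{\left(m,q \right)} = \frac{1}{3} \cdot 6 = 2$)
$a{\left(n,F \right)} = F \left(2 + F n\right)$ ($a{\left(n,F \right)} = F \left(F n + 2\right) = F \left(2 + F n\right)$)
$- 33 \left(a{\left(5,K \right)} + \left(20 - 6\right)\right) = - 33 \left(1 \left(2 + 1 \cdot 5\right) + \left(20 - 6\right)\right) = - 33 \left(1 \left(2 + 5\right) + \left(20 - 6\right)\right) = - 33 \left(1 \cdot 7 + 14\right) = - 33 \left(7 + 14\right) = \left(-33\right) 21 = -693$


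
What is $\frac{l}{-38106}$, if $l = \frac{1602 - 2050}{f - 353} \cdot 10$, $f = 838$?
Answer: $\frac{448}{1848141} \approx 0.00024241$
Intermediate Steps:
$l = - \frac{896}{97}$ ($l = \frac{1602 - 2050}{838 - 353} \cdot 10 = - \frac{448}{485} \cdot 10 = \left(-448\right) \frac{1}{485} \cdot 10 = \left(- \frac{448}{485}\right) 10 = - \frac{896}{97} \approx -9.2371$)
$\frac{l}{-38106} = - \frac{896}{97 \left(-38106\right)} = \left(- \frac{896}{97}\right) \left(- \frac{1}{38106}\right) = \frac{448}{1848141}$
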